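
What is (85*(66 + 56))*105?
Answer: 1088850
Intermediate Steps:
(85*(66 + 56))*105 = (85*122)*105 = 10370*105 = 1088850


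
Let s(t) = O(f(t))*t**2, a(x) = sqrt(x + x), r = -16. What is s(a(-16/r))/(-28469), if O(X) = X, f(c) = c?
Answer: -2*sqrt(2)/28469 ≈ -9.9351e-5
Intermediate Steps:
a(x) = sqrt(2)*sqrt(x) (a(x) = sqrt(2*x) = sqrt(2)*sqrt(x))
s(t) = t**3 (s(t) = t*t**2 = t**3)
s(a(-16/r))/(-28469) = (sqrt(2)*sqrt(-16/(-16)))**3/(-28469) = (sqrt(2)*sqrt(-16*(-1/16)))**3*(-1/28469) = (sqrt(2)*sqrt(1))**3*(-1/28469) = (sqrt(2)*1)**3*(-1/28469) = (sqrt(2))**3*(-1/28469) = (2*sqrt(2))*(-1/28469) = -2*sqrt(2)/28469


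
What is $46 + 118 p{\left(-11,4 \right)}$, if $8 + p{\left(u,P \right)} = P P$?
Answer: $990$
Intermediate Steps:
$p{\left(u,P \right)} = -8 + P^{2}$ ($p{\left(u,P \right)} = -8 + P P = -8 + P^{2}$)
$46 + 118 p{\left(-11,4 \right)} = 46 + 118 \left(-8 + 4^{2}\right) = 46 + 118 \left(-8 + 16\right) = 46 + 118 \cdot 8 = 46 + 944 = 990$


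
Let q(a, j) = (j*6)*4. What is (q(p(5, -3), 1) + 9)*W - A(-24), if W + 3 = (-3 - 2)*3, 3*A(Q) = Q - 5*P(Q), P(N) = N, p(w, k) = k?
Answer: -626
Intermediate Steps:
A(Q) = -4*Q/3 (A(Q) = (Q - 5*Q)/3 = (-4*Q)/3 = -4*Q/3)
q(a, j) = 24*j (q(a, j) = (6*j)*4 = 24*j)
W = -18 (W = -3 + (-3 - 2)*3 = -3 - 5*3 = -3 - 15 = -18)
(q(p(5, -3), 1) + 9)*W - A(-24) = (24*1 + 9)*(-18) - (-4)*(-24)/3 = (24 + 9)*(-18) - 1*32 = 33*(-18) - 32 = -594 - 32 = -626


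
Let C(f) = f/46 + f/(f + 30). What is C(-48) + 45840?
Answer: 3163072/69 ≈ 45842.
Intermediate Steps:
C(f) = f/46 + f/(30 + f) (C(f) = f*(1/46) + f/(30 + f) = f/46 + f/(30 + f))
C(-48) + 45840 = (1/46)*(-48)*(76 - 48)/(30 - 48) + 45840 = (1/46)*(-48)*28/(-18) + 45840 = (1/46)*(-48)*(-1/18)*28 + 45840 = 112/69 + 45840 = 3163072/69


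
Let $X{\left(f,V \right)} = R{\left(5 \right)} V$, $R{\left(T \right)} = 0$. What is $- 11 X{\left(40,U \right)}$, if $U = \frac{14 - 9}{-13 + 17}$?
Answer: $0$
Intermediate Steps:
$U = \frac{5}{4} \approx 1.25$
$X{\left(f,V \right)} = 0$ ($X{\left(f,V \right)} = 0 V = 0$)
$- 11 X{\left(40,U \right)} = \left(-11\right) 0 = 0$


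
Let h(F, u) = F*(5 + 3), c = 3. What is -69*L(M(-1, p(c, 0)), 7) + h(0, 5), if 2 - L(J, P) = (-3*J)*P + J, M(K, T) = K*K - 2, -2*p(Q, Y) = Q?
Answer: 1242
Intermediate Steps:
p(Q, Y) = -Q/2
h(F, u) = 8*F (h(F, u) = F*8 = 8*F)
M(K, T) = -2 + K**2 (M(K, T) = K**2 - 2 = -2 + K**2)
L(J, P) = 2 - J + 3*J*P (L(J, P) = 2 - ((-3*J)*P + J) = 2 - (-3*J*P + J) = 2 - (J - 3*J*P) = 2 + (-J + 3*J*P) = 2 - J + 3*J*P)
-69*L(M(-1, p(c, 0)), 7) + h(0, 5) = -69*(2 - (-2 + (-1)**2) + 3*(-2 + (-1)**2)*7) + 8*0 = -69*(2 - (-2 + 1) + 3*(-2 + 1)*7) + 0 = -69*(2 - 1*(-1) + 3*(-1)*7) + 0 = -69*(2 + 1 - 21) + 0 = -69*(-18) + 0 = 1242 + 0 = 1242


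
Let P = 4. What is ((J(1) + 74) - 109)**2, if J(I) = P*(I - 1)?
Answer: 1225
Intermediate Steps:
J(I) = -4 + 4*I (J(I) = 4*(I - 1) = 4*(-1 + I) = -4 + 4*I)
((J(1) + 74) - 109)**2 = (((-4 + 4*1) + 74) - 109)**2 = (((-4 + 4) + 74) - 109)**2 = ((0 + 74) - 109)**2 = (74 - 109)**2 = (-35)**2 = 1225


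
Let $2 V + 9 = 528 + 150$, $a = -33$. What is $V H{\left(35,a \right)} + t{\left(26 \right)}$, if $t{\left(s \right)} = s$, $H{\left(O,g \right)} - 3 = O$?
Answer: $12737$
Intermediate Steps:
$H{\left(O,g \right)} = 3 + O$
$V = \frac{669}{2}$ ($V = - \frac{9}{2} + \frac{528 + 150}{2} = - \frac{9}{2} + \frac{1}{2} \cdot 678 = - \frac{9}{2} + 339 = \frac{669}{2} \approx 334.5$)
$V H{\left(35,a \right)} + t{\left(26 \right)} = \frac{669 \left(3 + 35\right)}{2} + 26 = \frac{669}{2} \cdot 38 + 26 = 12711 + 26 = 12737$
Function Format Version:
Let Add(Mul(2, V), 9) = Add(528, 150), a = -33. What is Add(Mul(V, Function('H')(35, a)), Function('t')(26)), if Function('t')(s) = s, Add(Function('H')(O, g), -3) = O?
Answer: 12737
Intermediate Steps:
Function('H')(O, g) = Add(3, O)
V = Rational(669, 2) (V = Add(Rational(-9, 2), Mul(Rational(1, 2), Add(528, 150))) = Add(Rational(-9, 2), Mul(Rational(1, 2), 678)) = Add(Rational(-9, 2), 339) = Rational(669, 2) ≈ 334.50)
Add(Mul(V, Function('H')(35, a)), Function('t')(26)) = Add(Mul(Rational(669, 2), Add(3, 35)), 26) = Add(Mul(Rational(669, 2), 38), 26) = Add(12711, 26) = 12737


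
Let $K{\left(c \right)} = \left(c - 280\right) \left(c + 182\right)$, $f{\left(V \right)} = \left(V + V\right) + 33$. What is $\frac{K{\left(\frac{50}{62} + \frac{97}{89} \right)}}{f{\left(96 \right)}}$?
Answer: $- \frac{77859782512}{342543645} \approx -227.3$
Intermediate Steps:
$f{\left(V \right)} = 33 + 2 V$ ($f{\left(V \right)} = 2 V + 33 = 33 + 2 V$)
$K{\left(c \right)} = \left(-280 + c\right) \left(182 + c\right)$
$\frac{K{\left(\frac{50}{62} + \frac{97}{89} \right)}}{f{\left(96 \right)}} = \frac{-50960 + \left(\frac{50}{62} + \frac{97}{89}\right)^{2} - 98 \left(\frac{50}{62} + \frac{97}{89}\right)}{33 + 2 \cdot 96} = \frac{-50960 + \left(50 \cdot \frac{1}{62} + 97 \cdot \frac{1}{89}\right)^{2} - 98 \left(50 \cdot \frac{1}{62} + 97 \cdot \frac{1}{89}\right)}{33 + 192} = \frac{-50960 + \left(\frac{25}{31} + \frac{97}{89}\right)^{2} - 98 \left(\frac{25}{31} + \frac{97}{89}\right)}{225} = \left(-50960 + \left(\frac{5232}{2759}\right)^{2} - \frac{512736}{2759}\right) \frac{1}{225} = \left(-50960 + \frac{27373824}{7612081} - \frac{512736}{2759}\right) \frac{1}{225} = \left(- \frac{389298912560}{7612081}\right) \frac{1}{225} = - \frac{77859782512}{342543645}$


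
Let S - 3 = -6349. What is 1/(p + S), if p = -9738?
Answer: -1/16084 ≈ -6.2174e-5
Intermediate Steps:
S = -6346 (S = 3 - 6349 = -6346)
1/(p + S) = 1/(-9738 - 6346) = 1/(-16084) = -1/16084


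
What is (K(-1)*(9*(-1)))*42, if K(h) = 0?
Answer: 0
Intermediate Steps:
(K(-1)*(9*(-1)))*42 = (0*(9*(-1)))*42 = (0*(-9))*42 = 0*42 = 0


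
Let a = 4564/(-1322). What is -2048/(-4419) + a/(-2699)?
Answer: 3663796030/7883668341 ≈ 0.46473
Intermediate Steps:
a = -2282/661 (a = 4564*(-1/1322) = -2282/661 ≈ -3.4523)
-2048/(-4419) + a/(-2699) = -2048/(-4419) - 2282/661/(-2699) = -2048*(-1/4419) - 2282/661*(-1/2699) = 2048/4419 + 2282/1784039 = 3663796030/7883668341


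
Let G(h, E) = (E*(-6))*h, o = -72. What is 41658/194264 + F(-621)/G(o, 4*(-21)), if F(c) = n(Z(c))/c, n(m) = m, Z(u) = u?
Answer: 3855845/17983296 ≈ 0.21441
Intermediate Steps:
G(h, E) = -6*E*h (G(h, E) = (-6*E)*h = -6*E*h)
F(c) = 1 (F(c) = c/c = 1)
41658/194264 + F(-621)/G(o, 4*(-21)) = 41658/194264 + 1/(-6*4*(-21)*(-72)) = 41658*(1/194264) + 1/(-6*(-84)*(-72)) = 20829/97132 + 1/(-36288) = 20829/97132 + 1*(-1/36288) = 20829/97132 - 1/36288 = 3855845/17983296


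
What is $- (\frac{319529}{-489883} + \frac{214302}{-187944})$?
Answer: $\frac{144010877}{80340812} \approx 1.7925$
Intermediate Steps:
$- (\frac{319529}{-489883} + \frac{214302}{-187944}) = - (319529 \left(- \frac{1}{489883}\right) + 214302 \left(- \frac{1}{187944}\right)) = - (- \frac{319529}{489883} - \frac{187}{164}) = \left(-1\right) \left(- \frac{144010877}{80340812}\right) = \frac{144010877}{80340812}$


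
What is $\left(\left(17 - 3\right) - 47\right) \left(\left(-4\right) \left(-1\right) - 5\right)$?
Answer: $33$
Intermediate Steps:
$\left(\left(17 - 3\right) - 47\right) \left(\left(-4\right) \left(-1\right) - 5\right) = \left(\left(17 - 3\right) - 47\right) \left(4 - 5\right) = \left(14 - 47\right) \left(-1\right) = \left(-33\right) \left(-1\right) = 33$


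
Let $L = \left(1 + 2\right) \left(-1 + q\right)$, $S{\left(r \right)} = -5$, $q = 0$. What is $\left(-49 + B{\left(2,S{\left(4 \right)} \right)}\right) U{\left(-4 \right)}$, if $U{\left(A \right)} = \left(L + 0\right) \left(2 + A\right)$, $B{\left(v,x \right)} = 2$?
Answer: $-282$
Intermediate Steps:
$L = -3$ ($L = \left(1 + 2\right) \left(-1 + 0\right) = 3 \left(-1\right) = -3$)
$U{\left(A \right)} = -6 - 3 A$ ($U{\left(A \right)} = \left(-3 + 0\right) \left(2 + A\right) = - 3 \left(2 + A\right) = -6 - 3 A$)
$\left(-49 + B{\left(2,S{\left(4 \right)} \right)}\right) U{\left(-4 \right)} = \left(-49 + 2\right) \left(-6 - -12\right) = - 47 \left(-6 + 12\right) = \left(-47\right) 6 = -282$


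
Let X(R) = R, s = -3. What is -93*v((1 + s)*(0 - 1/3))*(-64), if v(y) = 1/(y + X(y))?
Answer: 4464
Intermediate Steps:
v(y) = 1/(2*y) (v(y) = 1/(y + y) = 1/(2*y))
-93*v((1 + s)*(0 - 1/3))*(-64) = -93/(2*((1 - 3)*(0 - 1/3)))*(-64) = -93/(2*((-2*(0 - 1*⅓))))*(-64) = -93/(2*((-2*(0 - ⅓))))*(-64) = -93/(2*((-2*(-⅓))))*(-64) = -93/(2*⅔)*(-64) = -93*3/(2*2)*(-64) = -93*¾*(-64) = -279/4*(-64) = 4464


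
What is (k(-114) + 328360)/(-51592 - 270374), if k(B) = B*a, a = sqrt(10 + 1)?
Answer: -164180/160983 + 19*sqrt(11)/53661 ≈ -1.0187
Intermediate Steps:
a = sqrt(11) ≈ 3.3166
k(B) = B*sqrt(11)
(k(-114) + 328360)/(-51592 - 270374) = (-114*sqrt(11) + 328360)/(-51592 - 270374) = (328360 - 114*sqrt(11))/(-321966) = (328360 - 114*sqrt(11))*(-1/321966) = -164180/160983 + 19*sqrt(11)/53661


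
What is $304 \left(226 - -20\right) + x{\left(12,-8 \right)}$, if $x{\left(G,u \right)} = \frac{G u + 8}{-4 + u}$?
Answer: $\frac{224374}{3} \approx 74791.0$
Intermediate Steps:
$x{\left(G,u \right)} = \frac{8 + G u}{-4 + u}$
$304 \left(226 - -20\right) + x{\left(12,-8 \right)} = 304 \left(226 - -20\right) + \frac{8 + 12 \left(-8\right)}{-4 - 8} = 304 \left(226 + 20\right) + \frac{8 - 96}{-12} = 304 \cdot 246 - - \frac{22}{3} = 74784 + \frac{22}{3} = \frac{224374}{3}$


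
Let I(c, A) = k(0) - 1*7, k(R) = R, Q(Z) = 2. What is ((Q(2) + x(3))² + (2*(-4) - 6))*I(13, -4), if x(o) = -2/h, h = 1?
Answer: 98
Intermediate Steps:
x(o) = -2 (x(o) = -2/1 = -2*1 = -2)
I(c, A) = -7 (I(c, A) = 0 - 1*7 = 0 - 7 = -7)
((Q(2) + x(3))² + (2*(-4) - 6))*I(13, -4) = ((2 - 2)² + (2*(-4) - 6))*(-7) = (0² + (-8 - 6))*(-7) = (0 - 14)*(-7) = -14*(-7) = 98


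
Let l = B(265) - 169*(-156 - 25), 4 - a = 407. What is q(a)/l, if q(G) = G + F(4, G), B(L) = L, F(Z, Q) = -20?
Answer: -423/30854 ≈ -0.013710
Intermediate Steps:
a = -403 (a = 4 - 1*407 = 4 - 407 = -403)
q(G) = -20 + G (q(G) = G - 20 = -20 + G)
l = 30854 (l = 265 - 169*(-156 - 25) = 265 - 169*(-181) = 265 + 30589 = 30854)
q(a)/l = (-20 - 403)/30854 = -423*1/30854 = -423/30854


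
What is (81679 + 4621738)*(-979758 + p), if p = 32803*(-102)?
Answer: -20345401593888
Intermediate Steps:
p = -3345906
(81679 + 4621738)*(-979758 + p) = (81679 + 4621738)*(-979758 - 3345906) = 4703417*(-4325664) = -20345401593888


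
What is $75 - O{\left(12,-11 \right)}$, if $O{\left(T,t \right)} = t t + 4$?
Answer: $-50$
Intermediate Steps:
$O{\left(T,t \right)} = 4 + t^{2}$ ($O{\left(T,t \right)} = t^{2} + 4 = 4 + t^{2}$)
$75 - O{\left(12,-11 \right)} = 75 - \left(4 + \left(-11\right)^{2}\right) = 75 - \left(4 + 121\right) = 75 - 125 = -50$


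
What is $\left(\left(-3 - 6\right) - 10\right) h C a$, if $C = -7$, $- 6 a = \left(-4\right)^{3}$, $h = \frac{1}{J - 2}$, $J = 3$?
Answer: $\frac{4256}{3} \approx 1418.7$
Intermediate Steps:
$h = 1$ ($h = \frac{1}{3 - 2} = 1^{-1} = 1$)
$a = \frac{32}{3}$ ($a = - \frac{\left(-4\right)^{3}}{6} = \left(- \frac{1}{6}\right) \left(-64\right) = \frac{32}{3} \approx 10.667$)
$\left(\left(-3 - 6\right) - 10\right) h C a = \left(\left(-3 - 6\right) - 10\right) 1 \left(-7\right) \frac{32}{3} = \left(-9 - 10\right) 1 \left(-7\right) \frac{32}{3} = \left(-19\right) 1 \left(-7\right) \frac{32}{3} = \left(-19\right) \left(-7\right) \frac{32}{3} = 133 \cdot \frac{32}{3} = \frac{4256}{3}$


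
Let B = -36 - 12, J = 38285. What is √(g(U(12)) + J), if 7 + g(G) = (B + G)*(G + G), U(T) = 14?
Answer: √37326 ≈ 193.20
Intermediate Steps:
B = -48
g(G) = -7 + 2*G*(-48 + G) (g(G) = -7 + (-48 + G)*(G + G) = -7 + (-48 + G)*(2*G) = -7 + 2*G*(-48 + G))
√(g(U(12)) + J) = √((-7 - 96*14 + 2*14²) + 38285) = √((-7 - 1344 + 2*196) + 38285) = √((-7 - 1344 + 392) + 38285) = √(-959 + 38285) = √37326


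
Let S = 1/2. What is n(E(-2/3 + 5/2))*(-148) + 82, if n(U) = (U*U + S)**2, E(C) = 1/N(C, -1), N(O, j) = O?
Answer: -177651/14641 ≈ -12.134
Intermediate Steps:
S = 1/2 (S = 1*(1/2) = 1/2 ≈ 0.50000)
E(C) = 1/C
n(U) = (1/2 + U**2)**2 (n(U) = (U*U + 1/2)**2 = (U**2 + 1/2)**2 = (1/2 + U**2)**2)
n(E(-2/3 + 5/2))*(-148) + 82 = ((1 + 2*(1/(-2/3 + 5/2))**2)**2/4)*(-148) + 82 = ((1 + 2*(1/(11/6))**2)**2/4)*(-148) + 82 = ((1 + 2*(6/11)**2)**2/4)*(-148) + 82 = ((1 + 2*(36/121))**2/4)*(-148) + 82 = ((1 + 72/121)**2/4)*(-148) + 82 = ((193/121)**2/4)*(-148) + 82 = ((1/4)*(37249/14641))*(-148) + 82 = (37249/58564)*(-148) + 82 = -1378213/14641 + 82 = -177651/14641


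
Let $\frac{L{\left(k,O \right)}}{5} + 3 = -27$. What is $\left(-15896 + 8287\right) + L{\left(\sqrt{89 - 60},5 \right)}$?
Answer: $-7759$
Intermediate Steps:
$L{\left(k,O \right)} = -150$ ($L{\left(k,O \right)} = -15 + 5 \left(-27\right) = -15 - 135 = -150$)
$\left(-15896 + 8287\right) + L{\left(\sqrt{89 - 60},5 \right)} = \left(-15896 + 8287\right) - 150 = -7609 - 150 = -7759$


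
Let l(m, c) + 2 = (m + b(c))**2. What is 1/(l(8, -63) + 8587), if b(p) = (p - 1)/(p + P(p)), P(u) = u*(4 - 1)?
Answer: 3969/34344265 ≈ 0.00011557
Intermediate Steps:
P(u) = 3*u (P(u) = u*3 = 3*u)
b(p) = (-1 + p)/(4*p) (b(p) = (p - 1)/(p + 3*p) = (-1 + p)/((4*p)) = (-1 + p)*(1/(4*p)) = (-1 + p)/(4*p))
l(m, c) = -2 + (m + (-1 + c)/(4*c))**2
1/(l(8, -63) + 8587) = 1/((-2 + (1/16)*(-1 - 63 + 4*(-63)*8)**2/(-63)**2) + 8587) = 1/((-2 + (1/16)*(1/3969)*(-1 - 63 - 2016)**2) + 8587) = 1/((-2 + (1/16)*(1/3969)*(-2080)**2) + 8587) = 1/((-2 + (1/16)*(1/3969)*4326400) + 8587) = 1/((-2 + 270400/3969) + 8587) = 1/(262462/3969 + 8587) = 1/(34344265/3969) = 3969/34344265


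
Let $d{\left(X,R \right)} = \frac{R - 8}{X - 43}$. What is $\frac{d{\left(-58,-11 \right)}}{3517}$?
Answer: $\frac{19}{355217} \approx 5.3488 \cdot 10^{-5}$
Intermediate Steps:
$d{\left(X,R \right)} = \frac{-8 + R}{-43 + X}$
$\frac{d{\left(-58,-11 \right)}}{3517} = \frac{\frac{1}{-43 - 58} \left(-8 - 11\right)}{3517} = \frac{1}{-101} \left(-19\right) \frac{1}{3517} = \left(- \frac{1}{101}\right) \left(-19\right) \frac{1}{3517} = \frac{19}{101} \cdot \frac{1}{3517} = \frac{19}{355217}$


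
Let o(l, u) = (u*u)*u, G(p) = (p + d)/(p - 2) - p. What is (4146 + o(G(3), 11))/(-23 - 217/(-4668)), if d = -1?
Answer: -25566636/107147 ≈ -238.61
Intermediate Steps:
G(p) = -p + (-1 + p)/(-2 + p) (G(p) = (p - 1)/(p - 2) - p = (-1 + p)/(-2 + p) - p = -p + (-1 + p)/(-2 + p))
o(l, u) = u³ (o(l, u) = u²*u = u³)
(4146 + o(G(3), 11))/(-23 - 217/(-4668)) = (4146 + 11³)/(-23 - 217/(-4668)) = (4146 + 1331)/(-23 - 217*(-1/4668)) = 5477/(-23 + 217/4668) = 5477/(-107147/4668) = 5477*(-4668/107147) = -25566636/107147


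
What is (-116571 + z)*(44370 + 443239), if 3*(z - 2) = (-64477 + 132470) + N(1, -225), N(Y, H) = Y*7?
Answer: -137362868563/3 ≈ -4.5788e+10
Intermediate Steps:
N(Y, H) = 7*Y
z = 68006/3 (z = 2 + ((-64477 + 132470) + 7*1)/3 = 2 + (67993 + 7)/3 = 2 + (⅓)*68000 = 2 + 68000/3 = 68006/3 ≈ 22669.)
(-116571 + z)*(44370 + 443239) = (-116571 + 68006/3)*(44370 + 443239) = -281707/3*487609 = -137362868563/3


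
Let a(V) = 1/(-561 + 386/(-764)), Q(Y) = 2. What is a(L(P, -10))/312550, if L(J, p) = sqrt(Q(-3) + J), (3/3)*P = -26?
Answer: -191/33520206125 ≈ -5.6981e-9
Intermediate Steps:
P = -26
L(J, p) = sqrt(2 + J)
a(V) = -382/214495 (a(V) = 1/(-561 + 386*(-1/764)) = 1/(-561 - 193/382) = 1/(-214495/382) = -382/214495)
a(L(P, -10))/312550 = -382/214495/312550 = -382/214495*1/312550 = -191/33520206125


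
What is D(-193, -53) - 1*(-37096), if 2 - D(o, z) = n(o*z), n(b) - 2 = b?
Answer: 26867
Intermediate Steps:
n(b) = 2 + b
D(o, z) = -o*z (D(o, z) = 2 - (2 + o*z) = 2 + (-2 - o*z) = -o*z)
D(-193, -53) - 1*(-37096) = -1*(-193)*(-53) - 1*(-37096) = -10229 + 37096 = 26867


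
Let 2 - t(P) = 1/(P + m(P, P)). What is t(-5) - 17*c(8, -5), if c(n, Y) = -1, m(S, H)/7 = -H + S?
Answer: 96/5 ≈ 19.200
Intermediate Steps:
m(S, H) = -7*H + 7*S (m(S, H) = 7*(-H + S) = 7*(S - H) = -7*H + 7*S)
t(P) = 2 - 1/P (t(P) = 2 - 1/(P + (-7*P + 7*P)) = 2 - 1/(P + 0) = 2 - 1/P)
t(-5) - 17*c(8, -5) = (2 - 1/(-5)) - 17*(-1) = (2 - 1*(-⅕)) + 17 = (2 + ⅕) + 17 = 11/5 + 17 = 96/5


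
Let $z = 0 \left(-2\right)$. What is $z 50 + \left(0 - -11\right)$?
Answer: $11$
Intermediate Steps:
$z = 0$
$z 50 + \left(0 - -11\right) = 0 \cdot 50 + \left(0 - -11\right) = 0 + \left(0 + 11\right) = 0 + 11 = 11$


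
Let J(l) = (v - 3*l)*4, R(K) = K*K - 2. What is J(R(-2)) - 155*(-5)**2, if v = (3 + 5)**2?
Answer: -3643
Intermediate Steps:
R(K) = -2 + K**2 (R(K) = K**2 - 2 = -2 + K**2)
v = 64 (v = 8**2 = 64)
J(l) = 256 - 12*l (J(l) = (64 - 3*l)*4 = 256 - 12*l)
J(R(-2)) - 155*(-5)**2 = (256 - 12*(-2 + (-2)**2)) - 155*(-5)**2 = (256 - 12*(-2 + 4)) - 155*25 = (256 - 12*2) - 3875 = (256 - 24) - 3875 = 232 - 3875 = -3643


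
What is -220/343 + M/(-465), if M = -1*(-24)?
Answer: -36844/53165 ≈ -0.69301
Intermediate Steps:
M = 24
-220/343 + M/(-465) = -220/343 + 24/(-465) = -220*1/343 + 24*(-1/465) = -220/343 - 8/155 = -36844/53165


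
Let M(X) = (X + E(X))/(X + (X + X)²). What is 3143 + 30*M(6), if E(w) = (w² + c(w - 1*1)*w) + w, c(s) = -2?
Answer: 15751/5 ≈ 3150.2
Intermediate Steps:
E(w) = w² - w (E(w) = (w² - 2*w) + w = w² - w)
M(X) = (X + X*(-1 + X))/(X + 4*X²) (M(X) = (X + X*(-1 + X))/(X + (X + X)²) = (X + X*(-1 + X))/(X + (2*X)²) = (X + X*(-1 + X))/(X + 4*X²))
3143 + 30*M(6) = 3143 + 30*(6/(1 + 4*6)) = 3143 + 30*(6/(1 + 24)) = 3143 + 30*(6/25) = 3143 + 36/5 = 15751/5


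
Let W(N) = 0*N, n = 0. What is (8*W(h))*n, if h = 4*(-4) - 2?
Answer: 0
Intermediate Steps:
h = -18 (h = -16 - 2 = -18)
W(N) = 0
(8*W(h))*n = (8*0)*0 = 0*0 = 0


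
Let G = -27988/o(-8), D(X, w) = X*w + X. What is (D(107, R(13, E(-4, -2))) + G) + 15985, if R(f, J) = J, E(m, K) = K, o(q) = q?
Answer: 38753/2 ≈ 19377.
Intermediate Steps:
D(X, w) = X + X*w
G = 6997/2 (G = -27988/(-8) = -27988*(-1/8) = 6997/2 ≈ 3498.5)
(D(107, R(13, E(-4, -2))) + G) + 15985 = (107*(1 - 2) + 6997/2) + 15985 = (107*(-1) + 6997/2) + 15985 = (-107 + 6997/2) + 15985 = 6783/2 + 15985 = 38753/2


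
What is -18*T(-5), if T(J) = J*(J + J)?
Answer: -900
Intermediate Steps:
T(J) = 2*J**2 (T(J) = J*(2*J) = 2*J**2)
-18*T(-5) = -36*(-5)**2 = -36*25 = -18*50 = -900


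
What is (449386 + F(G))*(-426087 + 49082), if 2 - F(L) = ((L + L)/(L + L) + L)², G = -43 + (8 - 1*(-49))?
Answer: -169336696815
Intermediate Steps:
G = 14 (G = -43 + (8 + 49) = -43 + 57 = 14)
F(L) = 2 - (1 + L)² (F(L) = 2 - ((L + L)/(L + L) + L)² = 2 - ((2*L)/((2*L)) + L)² = 2 - ((2*L)*(1/(2*L)) + L)² = 2 - (1 + L)²)
(449386 + F(G))*(-426087 + 49082) = (449386 + (2 - (1 + 14)²))*(-426087 + 49082) = (449386 + (2 - 1*15²))*(-377005) = (449386 + (2 - 1*225))*(-377005) = (449386 + (2 - 225))*(-377005) = (449386 - 223)*(-377005) = 449163*(-377005) = -169336696815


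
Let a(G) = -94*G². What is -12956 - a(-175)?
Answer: 2865794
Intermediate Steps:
-12956 - a(-175) = -12956 - (-94)*(-175)² = -12956 - (-94)*30625 = -12956 - 1*(-2878750) = -12956 + 2878750 = 2865794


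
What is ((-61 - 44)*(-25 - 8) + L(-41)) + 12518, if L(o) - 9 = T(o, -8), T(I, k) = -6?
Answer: 15986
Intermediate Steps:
L(o) = 3 (L(o) = 9 - 6 = 3)
((-61 - 44)*(-25 - 8) + L(-41)) + 12518 = ((-61 - 44)*(-25 - 8) + 3) + 12518 = (-105*(-33) + 3) + 12518 = (3465 + 3) + 12518 = 3468 + 12518 = 15986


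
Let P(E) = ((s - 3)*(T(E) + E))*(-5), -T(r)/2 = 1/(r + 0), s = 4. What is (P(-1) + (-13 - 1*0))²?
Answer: 324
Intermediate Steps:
T(r) = -2/r (T(r) = -2/(r + 0) = -2/r)
P(E) = -5*E + 10/E (P(E) = ((4 - 3)*(-2/E + E))*(-5) = (1*(E - 2/E))*(-5) = (E - 2/E)*(-5) = -5*E + 10/E)
(P(-1) + (-13 - 1*0))² = ((-5*(-1) + 10/(-1)) + (-13 - 1*0))² = ((5 + 10*(-1)) + (-13 + 0))² = ((5 - 10) - 13)² = (-5 - 13)² = (-18)² = 324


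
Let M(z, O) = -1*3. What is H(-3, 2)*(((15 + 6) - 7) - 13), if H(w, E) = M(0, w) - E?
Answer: -5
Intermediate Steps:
M(z, O) = -3
H(w, E) = -3 - E
H(-3, 2)*(((15 + 6) - 7) - 13) = (-3 - 1*2)*(((15 + 6) - 7) - 13) = (-3 - 2)*((21 - 7) - 13) = -5*(14 - 13) = -5*1 = -5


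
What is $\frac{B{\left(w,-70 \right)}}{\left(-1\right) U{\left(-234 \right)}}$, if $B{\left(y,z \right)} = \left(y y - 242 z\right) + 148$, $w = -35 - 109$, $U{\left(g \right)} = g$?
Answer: $\frac{6304}{39} \approx 161.64$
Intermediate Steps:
$w = -144$ ($w = -35 - 109 = -144$)
$B{\left(y,z \right)} = 148 + y^{2} - 242 z$ ($B{\left(y,z \right)} = \left(y^{2} - 242 z\right) + 148 = 148 + y^{2} - 242 z$)
$\frac{B{\left(w,-70 \right)}}{\left(-1\right) U{\left(-234 \right)}} = \frac{148 + \left(-144\right)^{2} - -16940}{\left(-1\right) \left(-234\right)} = \frac{148 + 20736 + 16940}{234} = 37824 \cdot \frac{1}{234} = \frac{6304}{39}$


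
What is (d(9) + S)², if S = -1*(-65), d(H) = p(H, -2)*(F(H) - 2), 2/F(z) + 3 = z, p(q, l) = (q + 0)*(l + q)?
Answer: 1600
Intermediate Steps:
p(q, l) = q*(l + q)
F(z) = 2/(-3 + z)
d(H) = H*(-2 + H)*(-2 + 2/(-3 + H)) (d(H) = (H*(-2 + H))*(2/(-3 + H) - 2) = (H*(-2 + H))*(-2 + 2/(-3 + H)) = H*(-2 + H)*(-2 + 2/(-3 + H)))
S = 65
(d(9) + S)² = (-2*9*(-4 + 9)*(-2 + 9)/(-3 + 9) + 65)² = (-2*9*5*7/6 + 65)² = (-2*9*⅙*5*7 + 65)² = (-105 + 65)² = (-40)² = 1600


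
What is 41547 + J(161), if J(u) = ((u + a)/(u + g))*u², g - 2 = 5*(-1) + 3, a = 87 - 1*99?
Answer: 65536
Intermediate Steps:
a = -12 (a = 87 - 99 = -12)
g = 0 (g = 2 + (5*(-1) + 3) = 2 + (-5 + 3) = 2 - 2 = 0)
J(u) = u*(-12 + u) (J(u) = ((u - 12)/(u + 0))*u² = ((-12 + u)/u)*u² = u*(-12 + u))
41547 + J(161) = 41547 + 161*(-12 + 161) = 41547 + 161*149 = 41547 + 23989 = 65536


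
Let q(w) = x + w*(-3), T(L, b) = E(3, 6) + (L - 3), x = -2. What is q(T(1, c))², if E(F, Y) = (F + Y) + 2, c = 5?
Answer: 841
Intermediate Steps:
E(F, Y) = 2 + F + Y
T(L, b) = 8 + L (T(L, b) = (2 + 3 + 6) + (L - 3) = 11 + (-3 + L) = 8 + L)
q(w) = -2 - 3*w (q(w) = -2 + w*(-3) = -2 - 3*w)
q(T(1, c))² = (-2 - 3*(8 + 1))² = (-2 - 3*9)² = (-2 - 27)² = (-29)² = 841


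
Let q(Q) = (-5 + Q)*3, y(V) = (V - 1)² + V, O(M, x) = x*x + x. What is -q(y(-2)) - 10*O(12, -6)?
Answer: -306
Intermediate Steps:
O(M, x) = x + x² (O(M, x) = x² + x = x + x²)
y(V) = V + (-1 + V)² (y(V) = (-1 + V)² + V = V + (-1 + V)²)
q(Q) = -15 + 3*Q
-q(y(-2)) - 10*O(12, -6) = -(-15 + 3*(-2 + (-1 - 2)²)) - 10*(-6*(1 - 6)) = -(-15 + 3*(-2 + (-3)²)) - 10*(-6*(-5)) = -(-15 + 3*(-2 + 9)) - 10*30 = -(-15 + 3*7) - 1*300 = -(-15 + 21) - 300 = -1*6 - 300 = -6 - 300 = -306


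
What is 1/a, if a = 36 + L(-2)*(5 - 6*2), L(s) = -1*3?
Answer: 1/57 ≈ 0.017544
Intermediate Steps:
L(s) = -3
a = 57 (a = 36 - 3*(5 - 6*2) = 36 - 3*(5 - 12) = 36 - 3*(-7) = 36 + 21 = 57)
1/a = 1/57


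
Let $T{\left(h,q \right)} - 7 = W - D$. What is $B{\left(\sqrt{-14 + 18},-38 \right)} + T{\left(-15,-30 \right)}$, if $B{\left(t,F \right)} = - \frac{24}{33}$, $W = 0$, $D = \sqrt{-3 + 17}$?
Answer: $\frac{69}{11} - \sqrt{14} \approx 2.5311$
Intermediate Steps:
$D = \sqrt{14} \approx 3.7417$
$T{\left(h,q \right)} = 7 - \sqrt{14}$ ($T{\left(h,q \right)} = 7 + \left(0 - \sqrt{14}\right) = 7 - \sqrt{14}$)
$B{\left(t,F \right)} = - \frac{8}{11}$ ($B{\left(t,F \right)} = \left(-24\right) \frac{1}{33} = - \frac{8}{11}$)
$B{\left(\sqrt{-14 + 18},-38 \right)} + T{\left(-15,-30 \right)} = - \frac{8}{11} + \left(7 - \sqrt{14}\right) = \frac{69}{11} - \sqrt{14}$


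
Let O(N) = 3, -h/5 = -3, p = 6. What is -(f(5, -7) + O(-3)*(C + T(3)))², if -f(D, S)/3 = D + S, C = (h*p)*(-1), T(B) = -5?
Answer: -77841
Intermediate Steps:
h = 15 (h = -5*(-3) = 15)
C = -90 (C = (15*6)*(-1) = 90*(-1) = -90)
f(D, S) = -3*D - 3*S (f(D, S) = -3*(D + S) = -3*D - 3*S)
-(f(5, -7) + O(-3)*(C + T(3)))² = -((-3*5 - 3*(-7)) + 3*(-90 - 5))² = -((-15 + 21) + 3*(-95))² = -(6 - 285)² = -1*(-279)² = -1*77841 = -77841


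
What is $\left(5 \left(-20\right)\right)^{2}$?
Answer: $10000$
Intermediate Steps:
$\left(5 \left(-20\right)\right)^{2} = \left(-100\right)^{2} = 10000$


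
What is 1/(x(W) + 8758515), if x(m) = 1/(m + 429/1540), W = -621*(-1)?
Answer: 86979/761806876325 ≈ 1.1417e-7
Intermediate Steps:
W = 621
x(m) = 1/(39/140 + m) (x(m) = 1/(m + 429*(1/1540)) = 1/(m + 39/140) = 1/(39/140 + m))
1/(x(W) + 8758515) = 1/(140/(39 + 140*621) + 8758515) = 1/(140/(39 + 86940) + 8758515) = 1/(140/86979 + 8758515) = 1/(761806876325/86979) = 86979/761806876325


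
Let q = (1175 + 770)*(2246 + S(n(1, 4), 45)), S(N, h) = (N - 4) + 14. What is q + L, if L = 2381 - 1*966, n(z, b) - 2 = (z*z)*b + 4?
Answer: 4408785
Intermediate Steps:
n(z, b) = 6 + b*z**2 (n(z, b) = 2 + ((z*z)*b + 4) = 2 + (z**2*b + 4) = 2 + (b*z**2 + 4) = 2 + (4 + b*z**2) = 6 + b*z**2)
L = 1415 (L = 2381 - 966 = 1415)
S(N, h) = 10 + N (S(N, h) = (-4 + N) + 14 = 10 + N)
q = 4407370 (q = (1175 + 770)*(2246 + (10 + (6 + 4*1**2))) = 1945*(2246 + (10 + (6 + 4*1))) = 1945*(2246 + (10 + (6 + 4))) = 1945*(2246 + (10 + 10)) = 1945*(2246 + 20) = 1945*2266 = 4407370)
q + L = 4407370 + 1415 = 4408785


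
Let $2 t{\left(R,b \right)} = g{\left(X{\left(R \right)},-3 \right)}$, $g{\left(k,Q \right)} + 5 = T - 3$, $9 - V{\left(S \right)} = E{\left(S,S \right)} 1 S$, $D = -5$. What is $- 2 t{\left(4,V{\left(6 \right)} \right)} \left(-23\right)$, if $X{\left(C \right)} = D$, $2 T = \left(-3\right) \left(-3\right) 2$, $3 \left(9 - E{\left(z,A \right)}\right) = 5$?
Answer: $23$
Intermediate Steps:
$E{\left(z,A \right)} = \frac{22}{3}$ ($E{\left(z,A \right)} = 9 - \frac{5}{3} = \frac{22}{3}$)
$V{\left(S \right)} = 9 - \frac{22 S}{3}$ ($V{\left(S \right)} = 9 - \frac{22}{3} \cdot 1 S = 9 - \frac{22 S}{3}$)
$T = 9$ ($T = \frac{\left(-3\right) \left(-3\right) 2}{2} = \frac{9 \cdot 2}{2} = \frac{1}{2} \cdot 18 = 9$)
$X{\left(C \right)} = -5$
$g{\left(k,Q \right)} = 1$ ($g{\left(k,Q \right)} = -5 + \left(9 - 3\right) = -5 + 6 = 1$)
$t{\left(R,b \right)} = \frac{1}{2}$ ($t{\left(R,b \right)} = \frac{1}{2} \cdot 1 = \frac{1}{2}$)
$- 2 t{\left(4,V{\left(6 \right)} \right)} \left(-23\right) = \left(-2\right) \frac{1}{2} \left(-23\right) = \left(-1\right) \left(-23\right) = 23$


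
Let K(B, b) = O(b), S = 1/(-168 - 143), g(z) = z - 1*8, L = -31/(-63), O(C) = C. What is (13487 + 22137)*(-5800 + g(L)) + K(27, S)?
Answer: -4053530382935/19593 ≈ -2.0689e+8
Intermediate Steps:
L = 31/63 (L = -31*(-1/63) = 31/63 ≈ 0.49206)
g(z) = -8 + z (g(z) = z - 8 = -8 + z)
S = -1/311 (S = 1/(-311) = -1/311 ≈ -0.0032154)
K(B, b) = b
(13487 + 22137)*(-5800 + g(L)) + K(27, S) = (13487 + 22137)*(-5800 + (-8 + 31/63)) - 1/311 = 35624*(-5800 - 473/63) - 1/311 = 35624*(-365873/63) - 1/311 = -13033859752/63 - 1/311 = -4053530382935/19593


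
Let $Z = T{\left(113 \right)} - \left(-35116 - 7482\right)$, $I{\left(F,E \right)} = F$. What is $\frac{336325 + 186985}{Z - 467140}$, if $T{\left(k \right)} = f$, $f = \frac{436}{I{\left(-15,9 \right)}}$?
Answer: $- \frac{3924825}{3184283} \approx -1.2326$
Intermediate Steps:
$f = - \frac{436}{15}$ ($f = \frac{436}{-15} = 436 \left(- \frac{1}{15}\right) = - \frac{436}{15} \approx -29.067$)
$T{\left(k \right)} = - \frac{436}{15}$
$Z = \frac{638534}{15}$ ($Z = - \frac{436}{15} - \left(-35116 - 7482\right) = - \frac{436}{15} - -42598 = - \frac{436}{15} + 42598 = \frac{638534}{15} \approx 42569.0$)
$\frac{336325 + 186985}{Z - 467140} = \frac{336325 + 186985}{\frac{638534}{15} - 467140} = \frac{523310}{- \frac{6368566}{15}} = 523310 \left(- \frac{15}{6368566}\right) = - \frac{3924825}{3184283}$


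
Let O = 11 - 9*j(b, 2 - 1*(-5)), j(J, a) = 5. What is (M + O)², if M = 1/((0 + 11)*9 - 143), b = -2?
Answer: 2241009/1936 ≈ 1157.5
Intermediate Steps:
O = -34 (O = 11 - 9*5 = 11 - 45 = -34)
M = -1/44 (M = 1/(11*9 - 143) = 1/(99 - 143) = 1/(-44) = -1/44 ≈ -0.022727)
(M + O)² = (-1/44 - 34)² = (-1497/44)² = 2241009/1936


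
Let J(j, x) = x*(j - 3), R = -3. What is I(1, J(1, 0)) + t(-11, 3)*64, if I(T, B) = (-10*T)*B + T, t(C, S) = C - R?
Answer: -511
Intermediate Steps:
t(C, S) = 3 + C (t(C, S) = C - 1*(-3) = C + 3 = 3 + C)
J(j, x) = x*(-3 + j)
I(T, B) = T - 10*B*T (I(T, B) = -10*B*T + T = T - 10*B*T)
I(1, J(1, 0)) + t(-11, 3)*64 = 1*(1 - 0*(-3 + 1)) + (3 - 11)*64 = 1*(1 - 0*(-2)) - 8*64 = 1*(1 - 10*0) - 512 = 1*(1 + 0) - 512 = 1*1 - 512 = 1 - 512 = -511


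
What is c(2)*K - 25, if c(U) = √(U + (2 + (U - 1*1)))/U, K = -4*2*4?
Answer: -25 - 16*√5 ≈ -60.777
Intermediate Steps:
K = -32 (K = -8*4 = -32)
c(U) = √(1 + 2*U)/U (c(U) = √(U + (2 + (U - 1)))/U = √(U + (2 + (-1 + U)))/U = √(U + (1 + U))/U = √(1 + 2*U)/U)
c(2)*K - 25 = (√(1 + 2*2)/2)*(-32) - 25 = (√(1 + 4)/2)*(-32) - 25 = (√5/2)*(-32) - 25 = -16*√5 - 25 = -25 - 16*√5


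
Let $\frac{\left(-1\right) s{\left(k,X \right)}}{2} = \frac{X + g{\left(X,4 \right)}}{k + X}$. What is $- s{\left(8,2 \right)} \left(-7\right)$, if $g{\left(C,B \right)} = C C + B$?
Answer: $-14$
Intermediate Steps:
$g{\left(C,B \right)} = B + C^{2}$ ($g{\left(C,B \right)} = C^{2} + B = B + C^{2}$)
$s{\left(k,X \right)} = - \frac{2 \left(4 + X + X^{2}\right)}{X + k}$ ($s{\left(k,X \right)} = - 2 \frac{X + \left(4 + X^{2}\right)}{k + X} = - 2 \frac{4 + X + X^{2}}{X + k} = - \frac{2 \left(4 + X + X^{2}\right)}{X + k}$)
$- s{\left(8,2 \right)} \left(-7\right) = - \frac{2 \left(-4 - 2 - 2^{2}\right)}{2 + 8} \left(-7\right) = - \frac{2 \left(-4 - 2 - 4\right)}{10} \left(-7\right) = - 2 \cdot \frac{1}{10} \left(-4 - 2 - 4\right) \left(-7\right) = - 2 \cdot \frac{1}{10} \left(-10\right) \left(-7\right) = - \left(-2\right) \left(-7\right) = \left(-1\right) 14 = -14$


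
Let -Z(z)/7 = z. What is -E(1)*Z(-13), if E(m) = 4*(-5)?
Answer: 1820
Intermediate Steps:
E(m) = -20
Z(z) = -7*z
-E(1)*Z(-13) = -(-20)*(-7*(-13)) = -(-20)*91 = -1*(-1820) = 1820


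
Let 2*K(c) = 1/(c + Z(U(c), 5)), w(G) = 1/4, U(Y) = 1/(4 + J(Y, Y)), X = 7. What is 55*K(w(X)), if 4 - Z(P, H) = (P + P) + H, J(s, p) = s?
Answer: -1870/83 ≈ -22.530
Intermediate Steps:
U(Y) = 1/(4 + Y)
Z(P, H) = 4 - H - 2*P (Z(P, H) = 4 - ((P + P) + H) = 4 - (2*P + H) = 4 - (H + 2*P) = 4 + (-H - 2*P) = 4 - H - 2*P)
w(G) = ¼
K(c) = 1/(2*(-1 + c - 2/(4 + c))) (K(c) = 1/(2*(c + (4 - 1*5 - 2/(4 + c)))) = 1/(2*(c + (4 - 5 - 2/(4 + c)))) = 1/(2*(c + (-1 - 2/(4 + c)))) = 1/(2*(-1 + c - 2/(4 + c))))
55*K(w(X)) = 55*((4 + ¼)/(2*(-6 + (¼)² + 3*(¼)))) = 55*((½)*(17/4)/(-6 + 1/16 + ¾)) = 55*((½)*(17/4)/(-83/16)) = 55*((½)*(-16/83)*(17/4)) = 55*(-34/83) = -1870/83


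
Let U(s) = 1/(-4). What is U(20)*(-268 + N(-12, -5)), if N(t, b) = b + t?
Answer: 285/4 ≈ 71.250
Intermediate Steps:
U(s) = -¼
U(20)*(-268 + N(-12, -5)) = -(-268 + (-5 - 12))/4 = -(-268 - 17)/4 = -¼*(-285) = 285/4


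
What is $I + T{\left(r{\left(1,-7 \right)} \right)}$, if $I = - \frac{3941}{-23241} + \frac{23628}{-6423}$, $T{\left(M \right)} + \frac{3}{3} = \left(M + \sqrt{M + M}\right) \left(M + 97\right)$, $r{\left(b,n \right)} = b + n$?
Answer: $- \frac{27392771042}{49758981} + 182 i \sqrt{3} \approx -550.51 + 315.23 i$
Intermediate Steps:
$T{\left(M \right)} = -1 + \left(97 + M\right) \left(M + \sqrt{2} \sqrt{M}\right)$ ($T{\left(M \right)} = -1 + \left(M + \sqrt{M + M}\right) \left(M + 97\right) = -1 + \left(M + \sqrt{2 M}\right) \left(97 + M\right) = -1 + \left(M + \sqrt{2} \sqrt{M}\right) \left(97 + M\right) = -1 + \left(97 + M\right) \left(M + \sqrt{2} \sqrt{M}\right)$)
$I = - \frac{174608435}{49758981}$ ($I = \left(-3941\right) \left(- \frac{1}{23241}\right) + 23628 \left(- \frac{1}{6423}\right) = \frac{3941}{23241} - \frac{7876}{2141} = - \frac{174608435}{49758981} \approx -3.5091$)
$I + T{\left(r{\left(1,-7 \right)} \right)} = - \frac{174608435}{49758981} + \left(-1 + \left(1 - 7\right)^{2} + 97 \left(1 - 7\right) + \sqrt{2} \left(1 - 7\right)^{\frac{3}{2}} + 97 \sqrt{2} \sqrt{1 - 7}\right) = - \frac{174608435}{49758981} + \left(-1 + \left(-6\right)^{2} + 97 \left(-6\right) + \sqrt{2} \left(-6\right)^{\frac{3}{2}} + 97 \sqrt{2} \sqrt{-6}\right) = - \frac{174608435}{49758981} + \left(-1 + 36 - 582 + \sqrt{2} \left(- 6 i \sqrt{6}\right) + 97 \sqrt{2} i \sqrt{6}\right) = - \frac{174608435}{49758981} - \left(547 - 182 i \sqrt{3}\right) = - \frac{27392771042}{49758981} + 182 i \sqrt{3}$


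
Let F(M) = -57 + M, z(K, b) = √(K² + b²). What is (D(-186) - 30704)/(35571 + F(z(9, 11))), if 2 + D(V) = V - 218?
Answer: -552420270/630621997 + 15555*√202/630621997 ≈ -0.87564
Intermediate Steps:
D(V) = -220 + V (D(V) = -2 + (V - 218) = -2 + (-218 + V) = -220 + V)
(D(-186) - 30704)/(35571 + F(z(9, 11))) = ((-220 - 186) - 30704)/(35571 + (-57 + √(9² + 11²))) = (-406 - 30704)/(35571 + (-57 + √(81 + 121))) = -31110/(35571 + (-57 + √202)) = -31110/(35514 + √202)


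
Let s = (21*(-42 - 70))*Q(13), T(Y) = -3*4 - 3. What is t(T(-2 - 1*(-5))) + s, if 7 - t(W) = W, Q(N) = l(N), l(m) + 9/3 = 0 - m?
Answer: 37654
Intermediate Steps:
l(m) = -3 - m (l(m) = -3 + (0 - m) = -3 - m)
Q(N) = -3 - N
T(Y) = -15 (T(Y) = -12 - 3 = -15)
t(W) = 7 - W
s = 37632 (s = (21*(-42 - 70))*(-3 - 1*13) = (21*(-112))*(-3 - 13) = -2352*(-16) = 37632)
t(T(-2 - 1*(-5))) + s = (7 - 1*(-15)) + 37632 = (7 + 15) + 37632 = 22 + 37632 = 37654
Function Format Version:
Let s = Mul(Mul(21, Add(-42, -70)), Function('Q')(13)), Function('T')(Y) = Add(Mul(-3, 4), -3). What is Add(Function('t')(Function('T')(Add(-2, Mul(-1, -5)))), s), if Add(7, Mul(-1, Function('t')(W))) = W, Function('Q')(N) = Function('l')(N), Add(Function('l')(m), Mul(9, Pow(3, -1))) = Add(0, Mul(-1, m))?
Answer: 37654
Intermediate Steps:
Function('l')(m) = Add(-3, Mul(-1, m)) (Function('l')(m) = Add(-3, Add(0, Mul(-1, m))) = Add(-3, Mul(-1, m)))
Function('Q')(N) = Add(-3, Mul(-1, N))
Function('T')(Y) = -15 (Function('T')(Y) = Add(-12, -3) = -15)
Function('t')(W) = Add(7, Mul(-1, W))
s = 37632 (s = Mul(Mul(21, Add(-42, -70)), Add(-3, Mul(-1, 13))) = Mul(Mul(21, -112), Add(-3, -13)) = Mul(-2352, -16) = 37632)
Add(Function('t')(Function('T')(Add(-2, Mul(-1, -5)))), s) = Add(Add(7, Mul(-1, -15)), 37632) = Add(Add(7, 15), 37632) = Add(22, 37632) = 37654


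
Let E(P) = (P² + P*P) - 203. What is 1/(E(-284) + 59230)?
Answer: 1/220339 ≈ 4.5385e-6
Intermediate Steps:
E(P) = -203 + 2*P² (E(P) = (P² + P²) - 203 = 2*P² - 203 = -203 + 2*P²)
1/(E(-284) + 59230) = 1/((-203 + 2*(-284)²) + 59230) = 1/((-203 + 2*80656) + 59230) = 1/((-203 + 161312) + 59230) = 1/(161109 + 59230) = 1/220339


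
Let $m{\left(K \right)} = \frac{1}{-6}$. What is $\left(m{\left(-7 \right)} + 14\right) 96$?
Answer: $1328$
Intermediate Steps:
$m{\left(K \right)} = - \frac{1}{6}$
$\left(m{\left(-7 \right)} + 14\right) 96 = \left(- \frac{1}{6} + 14\right) 96 = \frac{83}{6} \cdot 96 = 1328$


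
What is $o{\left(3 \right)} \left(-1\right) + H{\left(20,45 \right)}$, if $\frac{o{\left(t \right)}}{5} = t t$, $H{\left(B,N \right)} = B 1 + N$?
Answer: $20$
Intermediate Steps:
$H{\left(B,N \right)} = B + N$
$o{\left(t \right)} = 5 t^{2}$ ($o{\left(t \right)} = 5 t t = 5 t^{2}$)
$o{\left(3 \right)} \left(-1\right) + H{\left(20,45 \right)} = 5 \cdot 3^{2} \left(-1\right) + \left(20 + 45\right) = 5 \cdot 9 \left(-1\right) + 65 = 45 \left(-1\right) + 65 = -45 + 65 = 20$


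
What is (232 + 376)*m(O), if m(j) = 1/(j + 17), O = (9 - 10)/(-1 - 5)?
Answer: 3648/103 ≈ 35.417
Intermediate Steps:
O = 1/6 (O = -1/(-6) = -1*(-1/6) = 1/6 ≈ 0.16667)
m(j) = 1/(17 + j)
(232 + 376)*m(O) = (232 + 376)/(17 + 1/6) = 608/(103/6) = 608*(6/103) = 3648/103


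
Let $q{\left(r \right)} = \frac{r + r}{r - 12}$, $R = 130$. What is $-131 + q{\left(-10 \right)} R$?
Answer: $- \frac{141}{11} \approx -12.818$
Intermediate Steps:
$q{\left(r \right)} = \frac{2 r}{-12 + r}$
$-131 + q{\left(-10 \right)} R = -131 + 2 \left(-10\right) \frac{1}{-12 - 10} \cdot 130 = -131 + 2 \left(-10\right) \frac{1}{-22} \cdot 130 = -131 + 2 \left(-10\right) \left(- \frac{1}{22}\right) 130 = -131 + \frac{10}{11} \cdot 130 = -131 + \frac{1300}{11} = - \frac{141}{11}$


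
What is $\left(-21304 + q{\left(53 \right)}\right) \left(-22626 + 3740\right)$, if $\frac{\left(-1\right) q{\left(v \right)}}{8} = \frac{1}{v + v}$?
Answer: $\frac{21324484776}{53} \approx 4.0235 \cdot 10^{8}$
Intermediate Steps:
$q{\left(v \right)} = - \frac{4}{v}$ ($q{\left(v \right)} = - \frac{8}{v + v} = - \frac{8}{2 v} = - 8 \frac{1}{2 v} = - \frac{4}{v}$)
$\left(-21304 + q{\left(53 \right)}\right) \left(-22626 + 3740\right) = \left(-21304 - \frac{4}{53}\right) \left(-22626 + 3740\right) = \left(-21304 - \frac{4}{53}\right) \left(-18886\right) = \left(- \frac{1129116}{53}\right) \left(-18886\right) = \frac{21324484776}{53}$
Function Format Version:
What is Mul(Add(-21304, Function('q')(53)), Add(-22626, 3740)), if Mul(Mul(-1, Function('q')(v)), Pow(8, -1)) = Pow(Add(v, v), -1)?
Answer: Rational(21324484776, 53) ≈ 4.0235e+8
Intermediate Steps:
Function('q')(v) = Mul(-4, Pow(v, -1)) (Function('q')(v) = Mul(-8, Pow(Add(v, v), -1)) = Mul(-8, Pow(Mul(2, v), -1)) = Mul(-8, Mul(Rational(1, 2), Pow(v, -1))) = Mul(-4, Pow(v, -1)))
Mul(Add(-21304, Function('q')(53)), Add(-22626, 3740)) = Mul(Add(-21304, Mul(-4, Pow(53, -1))), Add(-22626, 3740)) = Mul(Add(-21304, Mul(-4, Rational(1, 53))), -18886) = Mul(Add(-21304, Rational(-4, 53)), -18886) = Mul(Rational(-1129116, 53), -18886) = Rational(21324484776, 53)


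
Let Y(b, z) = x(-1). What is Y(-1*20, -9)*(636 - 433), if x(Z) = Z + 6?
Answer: 1015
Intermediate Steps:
x(Z) = 6 + Z
Y(b, z) = 5 (Y(b, z) = 6 - 1 = 5)
Y(-1*20, -9)*(636 - 433) = 5*(636 - 433) = 5*203 = 1015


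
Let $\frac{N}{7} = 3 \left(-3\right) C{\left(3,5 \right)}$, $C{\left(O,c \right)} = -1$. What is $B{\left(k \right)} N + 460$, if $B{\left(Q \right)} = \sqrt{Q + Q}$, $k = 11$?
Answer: $460 + 63 \sqrt{22} \approx 755.5$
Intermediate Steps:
$B{\left(Q \right)} = \sqrt{2} \sqrt{Q}$ ($B{\left(Q \right)} = \sqrt{2 Q} = \sqrt{2} \sqrt{Q}$)
$N = 63$ ($N = 7 \cdot 3 \left(-3\right) \left(-1\right) = 7 \left(\left(-9\right) \left(-1\right)\right) = 7 \cdot 9 = 63$)
$B{\left(k \right)} N + 460 = \sqrt{2} \sqrt{11} \cdot 63 + 460 = \sqrt{22} \cdot 63 + 460 = 63 \sqrt{22} + 460 = 460 + 63 \sqrt{22}$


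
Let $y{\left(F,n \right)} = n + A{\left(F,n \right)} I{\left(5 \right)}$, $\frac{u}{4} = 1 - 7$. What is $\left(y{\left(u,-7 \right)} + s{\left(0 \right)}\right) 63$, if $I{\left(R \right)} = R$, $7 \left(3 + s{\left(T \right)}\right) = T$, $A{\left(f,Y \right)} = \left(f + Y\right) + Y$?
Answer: $-12600$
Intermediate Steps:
$A{\left(f,Y \right)} = f + 2 Y$ ($A{\left(f,Y \right)} = \left(Y + f\right) + Y = f + 2 Y$)
$u = -24$ ($u = 4 \left(1 - 7\right) = 4 \left(-6\right) = -24$)
$s{\left(T \right)} = -3 + \frac{T}{7}$
$y{\left(F,n \right)} = 5 F + 11 n$ ($y{\left(F,n \right)} = n + \left(F + 2 n\right) 5 = n + \left(5 F + 10 n\right) = 5 F + 11 n$)
$\left(y{\left(u,-7 \right)} + s{\left(0 \right)}\right) 63 = \left(\left(5 \left(-24\right) + 11 \left(-7\right)\right) + \left(-3 + \frac{1}{7} \cdot 0\right)\right) 63 = \left(\left(-120 - 77\right) + \left(-3 + 0\right)\right) 63 = \left(-197 - 3\right) 63 = \left(-200\right) 63 = -12600$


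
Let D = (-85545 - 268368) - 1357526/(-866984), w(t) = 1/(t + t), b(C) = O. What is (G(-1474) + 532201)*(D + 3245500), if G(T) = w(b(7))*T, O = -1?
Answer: 334013698170277923/216746 ≈ 1.5410e+12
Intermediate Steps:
b(C) = -1
w(t) = 1/(2*t)
G(T) = -T/2 (G(T) = ((1/2)/(-1))*T = ((1/2)*(-1))*T = -T/2)
D = -153417775433/433492 (D = -353913 - 1357526*(-1/866984) = -353913 + 678763/433492 = -153417775433/433492 ≈ -3.5391e+5)
(G(-1474) + 532201)*(D + 3245500) = (-1/2*(-1474) + 532201)*(-153417775433/433492 + 3245500) = (737 + 532201)*(1253480510567/433492) = 532938*(1253480510567/433492) = 334013698170277923/216746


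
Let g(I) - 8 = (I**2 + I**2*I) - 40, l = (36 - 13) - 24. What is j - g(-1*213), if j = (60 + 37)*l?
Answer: 9618163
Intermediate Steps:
l = -1 (l = 23 - 24 = -1)
g(I) = -32 + I**2 + I**3 (g(I) = 8 + ((I**2 + I**2*I) - 40) = 8 + ((I**2 + I**3) - 40) = 8 + (-40 + I**2 + I**3) = -32 + I**2 + I**3)
j = -97 (j = (60 + 37)*(-1) = 97*(-1) = -97)
j - g(-1*213) = -97 - (-32 + (-1*213)**2 + (-1*213)**3) = -97 - (-32 + (-213)**2 + (-213)**3) = -97 - (-32 + 45369 - 9663597) = -97 - 1*(-9618260) = -97 + 9618260 = 9618163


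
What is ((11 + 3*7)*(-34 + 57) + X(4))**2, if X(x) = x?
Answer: 547600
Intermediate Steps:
((11 + 3*7)*(-34 + 57) + X(4))**2 = ((11 + 3*7)*(-34 + 57) + 4)**2 = ((11 + 21)*23 + 4)**2 = (32*23 + 4)**2 = (736 + 4)**2 = 740**2 = 547600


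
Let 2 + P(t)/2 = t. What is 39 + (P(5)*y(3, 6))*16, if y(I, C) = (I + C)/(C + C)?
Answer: 111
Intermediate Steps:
P(t) = -4 + 2*t
y(I, C) = (C + I)/(2*C) (y(I, C) = (C + I)/((2*C)) = (C + I)*(1/(2*C)) = (C + I)/(2*C))
39 + (P(5)*y(3, 6))*16 = 39 + ((-4 + 2*5)*((½)*(6 + 3)/6))*16 = 39 + ((-4 + 10)*((½)*(⅙)*9))*16 = 39 + (6*(¾))*16 = 39 + (9/2)*16 = 39 + 72 = 111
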